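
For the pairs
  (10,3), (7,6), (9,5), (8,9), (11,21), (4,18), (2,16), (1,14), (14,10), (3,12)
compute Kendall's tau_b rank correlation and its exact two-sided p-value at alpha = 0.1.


Step 1: Enumerate the 45 unordered pairs (i,j) with i<j and classify each by sign(x_j-x_i) * sign(y_j-y_i).
  (1,2):dx=-3,dy=+3->D; (1,3):dx=-1,dy=+2->D; (1,4):dx=-2,dy=+6->D; (1,5):dx=+1,dy=+18->C
  (1,6):dx=-6,dy=+15->D; (1,7):dx=-8,dy=+13->D; (1,8):dx=-9,dy=+11->D; (1,9):dx=+4,dy=+7->C
  (1,10):dx=-7,dy=+9->D; (2,3):dx=+2,dy=-1->D; (2,4):dx=+1,dy=+3->C; (2,5):dx=+4,dy=+15->C
  (2,6):dx=-3,dy=+12->D; (2,7):dx=-5,dy=+10->D; (2,8):dx=-6,dy=+8->D; (2,9):dx=+7,dy=+4->C
  (2,10):dx=-4,dy=+6->D; (3,4):dx=-1,dy=+4->D; (3,5):dx=+2,dy=+16->C; (3,6):dx=-5,dy=+13->D
  (3,7):dx=-7,dy=+11->D; (3,8):dx=-8,dy=+9->D; (3,9):dx=+5,dy=+5->C; (3,10):dx=-6,dy=+7->D
  (4,5):dx=+3,dy=+12->C; (4,6):dx=-4,dy=+9->D; (4,7):dx=-6,dy=+7->D; (4,8):dx=-7,dy=+5->D
  (4,9):dx=+6,dy=+1->C; (4,10):dx=-5,dy=+3->D; (5,6):dx=-7,dy=-3->C; (5,7):dx=-9,dy=-5->C
  (5,8):dx=-10,dy=-7->C; (5,9):dx=+3,dy=-11->D; (5,10):dx=-8,dy=-9->C; (6,7):dx=-2,dy=-2->C
  (6,8):dx=-3,dy=-4->C; (6,9):dx=+10,dy=-8->D; (6,10):dx=-1,dy=-6->C; (7,8):dx=-1,dy=-2->C
  (7,9):dx=+12,dy=-6->D; (7,10):dx=+1,dy=-4->D; (8,9):dx=+13,dy=-4->D; (8,10):dx=+2,dy=-2->D
  (9,10):dx=-11,dy=+2->D
Step 2: C = 17, D = 28, total pairs = 45.
Step 3: tau = (C - D)/(n(n-1)/2) = (17 - 28)/45 = -0.244444.
Step 4: Exact two-sided p-value (enumerate n! = 3628800 permutations of y under H0): p = 0.380720.
Step 5: alpha = 0.1. fail to reject H0.

tau_b = -0.2444 (C=17, D=28), p = 0.380720, fail to reject H0.


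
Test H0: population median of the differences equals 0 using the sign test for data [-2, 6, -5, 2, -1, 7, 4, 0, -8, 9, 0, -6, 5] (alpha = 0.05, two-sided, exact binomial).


Step 1: Discard zero differences. Original n = 13; n_eff = number of nonzero differences = 11.
Nonzero differences (with sign): -2, +6, -5, +2, -1, +7, +4, -8, +9, -6, +5
Step 2: Count signs: positive = 6, negative = 5.
Step 3: Under H0: P(positive) = 0.5, so the number of positives S ~ Bin(11, 0.5).
Step 4: Two-sided exact p-value = sum of Bin(11,0.5) probabilities at or below the observed probability = 1.000000.
Step 5: alpha = 0.05. fail to reject H0.

n_eff = 11, pos = 6, neg = 5, p = 1.000000, fail to reject H0.


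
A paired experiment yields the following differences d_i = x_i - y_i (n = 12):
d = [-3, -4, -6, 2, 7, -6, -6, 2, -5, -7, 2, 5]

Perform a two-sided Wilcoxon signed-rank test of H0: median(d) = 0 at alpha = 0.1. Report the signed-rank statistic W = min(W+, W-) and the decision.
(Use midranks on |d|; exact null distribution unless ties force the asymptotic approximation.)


Step 1: Drop any zero differences (none here) and take |d_i|.
|d| = [3, 4, 6, 2, 7, 6, 6, 2, 5, 7, 2, 5]
Step 2: Midrank |d_i| (ties get averaged ranks).
ranks: |3|->4, |4|->5, |6|->9, |2|->2, |7|->11.5, |6|->9, |6|->9, |2|->2, |5|->6.5, |7|->11.5, |2|->2, |5|->6.5
Step 3: Attach original signs; sum ranks with positive sign and with negative sign.
W+ = 2 + 11.5 + 2 + 2 + 6.5 = 24
W- = 4 + 5 + 9 + 9 + 9 + 6.5 + 11.5 = 54
(Check: W+ + W- = 78 should equal n(n+1)/2 = 78.)
Step 4: Test statistic W = min(W+, W-) = 24.
Step 5: Ties in |d|, so use the tie-corrected normal approximation.
        E[W] = n(n+1)/4 = 12*13/4 = 39.
        Tie groups: |d|=2 (t=3), |d|=5 (t=2), |d|=6 (t=3), |d|=7 (t=2); sum(t^3 - t) = 60.
        Var[W] = n(n+1)(2n+1)/24 - sum(t^3-t)/48 = 3900/24 - 60/48 = 161.25.
        z = (W - E[W]) / sqrt(Var[W]) = (24 - 39) / 12.6984 = -1.1812.
        Two-sided p = 2*Phi(z) = 0.237504.
Step 6: alpha = 0.1. fail to reject H0.

W+ = 24, W- = 54, W = min = 24, p = 0.237504, fail to reject H0.


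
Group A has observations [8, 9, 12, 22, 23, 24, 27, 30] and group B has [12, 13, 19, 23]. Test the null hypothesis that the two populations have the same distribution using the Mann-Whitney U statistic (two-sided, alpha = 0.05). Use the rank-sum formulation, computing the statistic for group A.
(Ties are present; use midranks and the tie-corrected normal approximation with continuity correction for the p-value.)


Step 1: Combine and sort all 12 observations; assign midranks.
sorted (value, group): (8,X), (9,X), (12,X), (12,Y), (13,Y), (19,Y), (22,X), (23,X), (23,Y), (24,X), (27,X), (30,X)
ranks: 8->1, 9->2, 12->3.5, 12->3.5, 13->5, 19->6, 22->7, 23->8.5, 23->8.5, 24->10, 27->11, 30->12
Step 2: Rank sum for X: R1 = 1 + 2 + 3.5 + 7 + 8.5 + 10 + 11 + 12 = 55.
Step 3: U_X = R1 - n1(n1+1)/2 = 55 - 8*9/2 = 55 - 36 = 19.
       U_Y = n1*n2 - U_X = 32 - 19 = 13.
Step 4: Ties are present, so use the tie-corrected normal approximation (with continuity correction) for the p-value.
Step 5: p-value = 0.670038; compare to alpha = 0.05. fail to reject H0.

U_X = 19, p = 0.670038, fail to reject H0 at alpha = 0.05.


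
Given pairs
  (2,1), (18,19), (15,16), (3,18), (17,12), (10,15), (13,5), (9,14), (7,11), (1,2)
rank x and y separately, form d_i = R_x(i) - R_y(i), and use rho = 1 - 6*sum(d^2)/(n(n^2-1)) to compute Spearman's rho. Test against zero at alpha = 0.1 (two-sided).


Step 1: Rank x and y separately (midranks; no ties here).
rank(x): 2->2, 18->10, 15->8, 3->3, 17->9, 10->6, 13->7, 9->5, 7->4, 1->1
rank(y): 1->1, 19->10, 16->8, 18->9, 12->5, 15->7, 5->3, 14->6, 11->4, 2->2
Step 2: d_i = R_x(i) - R_y(i); compute d_i^2.
  (2-1)^2=1, (10-10)^2=0, (8-8)^2=0, (3-9)^2=36, (9-5)^2=16, (6-7)^2=1, (7-3)^2=16, (5-6)^2=1, (4-4)^2=0, (1-2)^2=1
sum(d^2) = 72.
Step 3: rho = 1 - 6*72 / (10*(10^2 - 1)) = 1 - 432/990 = 0.563636.
Step 4: Under H0, t = rho * sqrt((n-2)/(1-rho^2)) = 1.9300 ~ t(8).
Step 5: Two-sided p-value from the t-distribution with 8 df = 0.089724.
Step 6: alpha = 0.1. reject H0.

rho = 0.5636, p = 0.089724, reject H0 at alpha = 0.1.


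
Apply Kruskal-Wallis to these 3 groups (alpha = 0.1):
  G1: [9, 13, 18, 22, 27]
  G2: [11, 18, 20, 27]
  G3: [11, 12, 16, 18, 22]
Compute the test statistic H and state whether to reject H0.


Step 1: Combine all N = 14 observations and assign midranks.
sorted (value, group, rank): (9,G1,1), (11,G2,2.5), (11,G3,2.5), (12,G3,4), (13,G1,5), (16,G3,6), (18,G1,8), (18,G2,8), (18,G3,8), (20,G2,10), (22,G1,11.5), (22,G3,11.5), (27,G1,13.5), (27,G2,13.5)
Step 2: Sum ranks within each group.
R_1 = 39 (n_1 = 5)
R_2 = 34 (n_2 = 4)
R_3 = 32 (n_3 = 5)
Step 3: H = 12/(N(N+1)) * sum(R_i^2/n_i) - 3(N+1)
     = 12/(14*15) * (39^2/5 + 34^2/4 + 32^2/5) - 3*15
     = 0.057143 * 798 - 45
     = 0.600000.
Step 4: Ties present; correction factor C = 1 - 42/(14^3 - 14) = 0.984615. Corrected H = 0.600000 / 0.984615 = 0.609375.
Step 5: Under H0, H ~ chi^2(2); p-value = 0.737354.
Step 6: alpha = 0.1. fail to reject H0.

H = 0.6094, df = 2, p = 0.737354, fail to reject H0.


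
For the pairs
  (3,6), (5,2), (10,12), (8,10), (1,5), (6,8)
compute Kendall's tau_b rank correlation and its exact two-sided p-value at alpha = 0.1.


Step 1: Enumerate the 15 unordered pairs (i,j) with i<j and classify each by sign(x_j-x_i) * sign(y_j-y_i).
  (1,2):dx=+2,dy=-4->D; (1,3):dx=+7,dy=+6->C; (1,4):dx=+5,dy=+4->C; (1,5):dx=-2,dy=-1->C
  (1,6):dx=+3,dy=+2->C; (2,3):dx=+5,dy=+10->C; (2,4):dx=+3,dy=+8->C; (2,5):dx=-4,dy=+3->D
  (2,6):dx=+1,dy=+6->C; (3,4):dx=-2,dy=-2->C; (3,5):dx=-9,dy=-7->C; (3,6):dx=-4,dy=-4->C
  (4,5):dx=-7,dy=-5->C; (4,6):dx=-2,dy=-2->C; (5,6):dx=+5,dy=+3->C
Step 2: C = 13, D = 2, total pairs = 15.
Step 3: tau = (C - D)/(n(n-1)/2) = (13 - 2)/15 = 0.733333.
Step 4: Exact two-sided p-value (enumerate n! = 720 permutations of y under H0): p = 0.055556.
Step 5: alpha = 0.1. reject H0.

tau_b = 0.7333 (C=13, D=2), p = 0.055556, reject H0.


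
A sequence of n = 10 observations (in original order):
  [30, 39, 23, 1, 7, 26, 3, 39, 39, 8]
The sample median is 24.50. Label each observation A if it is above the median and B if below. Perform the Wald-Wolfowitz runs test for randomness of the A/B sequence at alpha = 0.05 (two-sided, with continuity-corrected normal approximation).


Step 1: Compute median = 24.50; label A = above, B = below.
Labels in order: AABBBABAAB  (n_A = 5, n_B = 5)
Step 2: Count runs R = 6.
Step 3: Under H0 (random ordering), E[R] = 2*n_A*n_B/(n_A+n_B) + 1 = 2*5*5/10 + 1 = 6.0000.
        Var[R] = 2*n_A*n_B*(2*n_A*n_B - n_A - n_B) / ((n_A+n_B)^2 * (n_A+n_B-1)) = 2000/900 = 2.2222.
        SD[R] = 1.4907.
Step 4: R = E[R], so z = 0 with no continuity correction.
Step 5: Two-sided p-value via normal approximation = 2*(1 - Phi(|z|)) = 1.000000.
Step 6: alpha = 0.05. fail to reject H0.

R = 6, z = 0.0000, p = 1.000000, fail to reject H0.


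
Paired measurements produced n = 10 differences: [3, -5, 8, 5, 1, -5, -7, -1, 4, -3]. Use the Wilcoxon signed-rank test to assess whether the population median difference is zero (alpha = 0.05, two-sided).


Step 1: Drop any zero differences (none here) and take |d_i|.
|d| = [3, 5, 8, 5, 1, 5, 7, 1, 4, 3]
Step 2: Midrank |d_i| (ties get averaged ranks).
ranks: |3|->3.5, |5|->7, |8|->10, |5|->7, |1|->1.5, |5|->7, |7|->9, |1|->1.5, |4|->5, |3|->3.5
Step 3: Attach original signs; sum ranks with positive sign and with negative sign.
W+ = 3.5 + 10 + 7 + 1.5 + 5 = 27
W- = 7 + 7 + 9 + 1.5 + 3.5 = 28
(Check: W+ + W- = 55 should equal n(n+1)/2 = 55.)
Step 4: Test statistic W = min(W+, W-) = 27.
Step 5: Ties in |d|, so use the tie-corrected normal approximation.
        E[W] = n(n+1)/4 = 10*11/4 = 27.5.
        Tie groups: |d|=1 (t=2), |d|=3 (t=2), |d|=5 (t=3); sum(t^3 - t) = 36.
        Var[W] = n(n+1)(2n+1)/24 - sum(t^3-t)/48 = 2310/24 - 36/48 = 95.5.
        z = (W - E[W]) / sqrt(Var[W]) = (27 - 27.5) / 9.7724 = -0.0512.
        Two-sided p = 2*Phi(z) = 0.959194.
Step 6: alpha = 0.05. fail to reject H0.

W+ = 27, W- = 28, W = min = 27, p = 0.959194, fail to reject H0.


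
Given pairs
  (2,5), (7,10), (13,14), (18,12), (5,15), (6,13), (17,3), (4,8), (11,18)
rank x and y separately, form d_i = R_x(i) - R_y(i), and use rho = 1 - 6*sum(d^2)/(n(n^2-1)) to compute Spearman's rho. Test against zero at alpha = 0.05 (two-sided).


Step 1: Rank x and y separately (midranks; no ties here).
rank(x): 2->1, 7->5, 13->7, 18->9, 5->3, 6->4, 17->8, 4->2, 11->6
rank(y): 5->2, 10->4, 14->7, 12->5, 15->8, 13->6, 3->1, 8->3, 18->9
Step 2: d_i = R_x(i) - R_y(i); compute d_i^2.
  (1-2)^2=1, (5-4)^2=1, (7-7)^2=0, (9-5)^2=16, (3-8)^2=25, (4-6)^2=4, (8-1)^2=49, (2-3)^2=1, (6-9)^2=9
sum(d^2) = 106.
Step 3: rho = 1 - 6*106 / (9*(9^2 - 1)) = 1 - 636/720 = 0.116667.
Step 4: Under H0, t = rho * sqrt((n-2)/(1-rho^2)) = 0.3108 ~ t(7).
Step 5: Two-sided p-value from the t-distribution with 7 df = 0.765008.
Step 6: alpha = 0.05. fail to reject H0.

rho = 0.1167, p = 0.765008, fail to reject H0 at alpha = 0.05.


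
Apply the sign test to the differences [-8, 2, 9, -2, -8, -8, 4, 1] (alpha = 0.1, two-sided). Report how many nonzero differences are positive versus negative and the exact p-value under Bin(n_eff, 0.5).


Step 1: Discard zero differences. Original n = 8; n_eff = number of nonzero differences = 8.
Nonzero differences (with sign): -8, +2, +9, -2, -8, -8, +4, +1
Step 2: Count signs: positive = 4, negative = 4.
Step 3: Under H0: P(positive) = 0.5, so the number of positives S ~ Bin(8, 0.5).
Step 4: Two-sided exact p-value = sum of Bin(8,0.5) probabilities at or below the observed probability = 1.000000.
Step 5: alpha = 0.1. fail to reject H0.

n_eff = 8, pos = 4, neg = 4, p = 1.000000, fail to reject H0.


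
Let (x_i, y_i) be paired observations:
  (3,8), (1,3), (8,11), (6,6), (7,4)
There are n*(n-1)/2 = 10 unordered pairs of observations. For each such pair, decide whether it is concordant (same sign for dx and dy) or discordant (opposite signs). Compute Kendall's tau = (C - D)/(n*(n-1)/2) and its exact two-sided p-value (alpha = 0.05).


Step 1: Enumerate the 10 unordered pairs (i,j) with i<j and classify each by sign(x_j-x_i) * sign(y_j-y_i).
  (1,2):dx=-2,dy=-5->C; (1,3):dx=+5,dy=+3->C; (1,4):dx=+3,dy=-2->D; (1,5):dx=+4,dy=-4->D
  (2,3):dx=+7,dy=+8->C; (2,4):dx=+5,dy=+3->C; (2,5):dx=+6,dy=+1->C; (3,4):dx=-2,dy=-5->C
  (3,5):dx=-1,dy=-7->C; (4,5):dx=+1,dy=-2->D
Step 2: C = 7, D = 3, total pairs = 10.
Step 3: tau = (C - D)/(n(n-1)/2) = (7 - 3)/10 = 0.400000.
Step 4: Exact two-sided p-value (enumerate n! = 120 permutations of y under H0): p = 0.483333.
Step 5: alpha = 0.05. fail to reject H0.

tau_b = 0.4000 (C=7, D=3), p = 0.483333, fail to reject H0.


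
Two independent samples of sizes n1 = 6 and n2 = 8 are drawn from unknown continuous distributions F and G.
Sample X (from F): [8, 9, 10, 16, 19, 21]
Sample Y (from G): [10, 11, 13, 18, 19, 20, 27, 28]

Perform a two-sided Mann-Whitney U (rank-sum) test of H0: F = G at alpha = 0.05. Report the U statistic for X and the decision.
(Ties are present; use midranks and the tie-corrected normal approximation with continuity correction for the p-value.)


Step 1: Combine and sort all 14 observations; assign midranks.
sorted (value, group): (8,X), (9,X), (10,X), (10,Y), (11,Y), (13,Y), (16,X), (18,Y), (19,X), (19,Y), (20,Y), (21,X), (27,Y), (28,Y)
ranks: 8->1, 9->2, 10->3.5, 10->3.5, 11->5, 13->6, 16->7, 18->8, 19->9.5, 19->9.5, 20->11, 21->12, 27->13, 28->14
Step 2: Rank sum for X: R1 = 1 + 2 + 3.5 + 7 + 9.5 + 12 = 35.
Step 3: U_X = R1 - n1(n1+1)/2 = 35 - 6*7/2 = 35 - 21 = 14.
       U_Y = n1*n2 - U_X = 48 - 14 = 34.
Step 4: Ties are present, so use the tie-corrected normal approximation (with continuity correction) for the p-value.
Step 5: p-value = 0.219016; compare to alpha = 0.05. fail to reject H0.

U_X = 14, p = 0.219016, fail to reject H0 at alpha = 0.05.


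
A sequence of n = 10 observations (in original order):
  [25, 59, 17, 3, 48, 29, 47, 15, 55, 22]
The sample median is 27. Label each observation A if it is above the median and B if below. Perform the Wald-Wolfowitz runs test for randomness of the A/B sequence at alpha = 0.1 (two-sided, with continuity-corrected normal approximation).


Step 1: Compute median = 27; label A = above, B = below.
Labels in order: BABBAAABAB  (n_A = 5, n_B = 5)
Step 2: Count runs R = 7.
Step 3: Under H0 (random ordering), E[R] = 2*n_A*n_B/(n_A+n_B) + 1 = 2*5*5/10 + 1 = 6.0000.
        Var[R] = 2*n_A*n_B*(2*n_A*n_B - n_A - n_B) / ((n_A+n_B)^2 * (n_A+n_B-1)) = 2000/900 = 2.2222.
        SD[R] = 1.4907.
Step 4: Continuity-corrected z = (R - 0.5 - E[R]) / SD[R] = (7 - 0.5 - 6.0000) / 1.4907 = 0.3354.
Step 5: Two-sided p-value via normal approximation = 2*(1 - Phi(|z|)) = 0.737316.
Step 6: alpha = 0.1. fail to reject H0.

R = 7, z = 0.3354, p = 0.737316, fail to reject H0.


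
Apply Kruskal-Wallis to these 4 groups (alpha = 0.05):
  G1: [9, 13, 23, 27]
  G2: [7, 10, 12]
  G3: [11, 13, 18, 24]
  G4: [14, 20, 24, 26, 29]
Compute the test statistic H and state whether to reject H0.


Step 1: Combine all N = 16 observations and assign midranks.
sorted (value, group, rank): (7,G2,1), (9,G1,2), (10,G2,3), (11,G3,4), (12,G2,5), (13,G1,6.5), (13,G3,6.5), (14,G4,8), (18,G3,9), (20,G4,10), (23,G1,11), (24,G3,12.5), (24,G4,12.5), (26,G4,14), (27,G1,15), (29,G4,16)
Step 2: Sum ranks within each group.
R_1 = 34.5 (n_1 = 4)
R_2 = 9 (n_2 = 3)
R_3 = 32 (n_3 = 4)
R_4 = 60.5 (n_4 = 5)
Step 3: H = 12/(N(N+1)) * sum(R_i^2/n_i) - 3(N+1)
     = 12/(16*17) * (34.5^2/4 + 9^2/3 + 32^2/4 + 60.5^2/5) - 3*17
     = 0.044118 * 1312.61 - 51
     = 6.909375.
Step 4: Ties present; correction factor C = 1 - 12/(16^3 - 16) = 0.997059. Corrected H = 6.909375 / 0.997059 = 6.929757.
Step 5: Under H0, H ~ chi^2(3); p-value = 0.074171.
Step 6: alpha = 0.05. fail to reject H0.

H = 6.9298, df = 3, p = 0.074171, fail to reject H0.


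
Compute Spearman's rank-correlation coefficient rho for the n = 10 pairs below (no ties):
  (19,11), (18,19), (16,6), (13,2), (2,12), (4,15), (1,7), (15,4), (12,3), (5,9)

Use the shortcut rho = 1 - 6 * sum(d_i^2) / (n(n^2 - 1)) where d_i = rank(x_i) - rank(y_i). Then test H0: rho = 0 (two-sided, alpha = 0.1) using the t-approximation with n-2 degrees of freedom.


Step 1: Rank x and y separately (midranks; no ties here).
rank(x): 19->10, 18->9, 16->8, 13->6, 2->2, 4->3, 1->1, 15->7, 12->5, 5->4
rank(y): 11->7, 19->10, 6->4, 2->1, 12->8, 15->9, 7->5, 4->3, 3->2, 9->6
Step 2: d_i = R_x(i) - R_y(i); compute d_i^2.
  (10-7)^2=9, (9-10)^2=1, (8-4)^2=16, (6-1)^2=25, (2-8)^2=36, (3-9)^2=36, (1-5)^2=16, (7-3)^2=16, (5-2)^2=9, (4-6)^2=4
sum(d^2) = 168.
Step 3: rho = 1 - 6*168 / (10*(10^2 - 1)) = 1 - 1008/990 = -0.018182.
Step 4: Under H0, t = rho * sqrt((n-2)/(1-rho^2)) = -0.0514 ~ t(8).
Step 5: Two-sided p-value from the t-distribution with 8 df = 0.960240.
Step 6: alpha = 0.1. fail to reject H0.

rho = -0.0182, p = 0.960240, fail to reject H0 at alpha = 0.1.


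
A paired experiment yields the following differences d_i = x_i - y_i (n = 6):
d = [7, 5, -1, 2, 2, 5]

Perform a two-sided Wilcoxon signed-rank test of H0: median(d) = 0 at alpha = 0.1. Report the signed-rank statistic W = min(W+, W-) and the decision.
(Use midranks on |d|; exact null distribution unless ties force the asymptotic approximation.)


Step 1: Drop any zero differences (none here) and take |d_i|.
|d| = [7, 5, 1, 2, 2, 5]
Step 2: Midrank |d_i| (ties get averaged ranks).
ranks: |7|->6, |5|->4.5, |1|->1, |2|->2.5, |2|->2.5, |5|->4.5
Step 3: Attach original signs; sum ranks with positive sign and with negative sign.
W+ = 6 + 4.5 + 2.5 + 2.5 + 4.5 = 20
W- = 1 = 1
(Check: W+ + W- = 21 should equal n(n+1)/2 = 21.)
Step 4: Test statistic W = min(W+, W-) = 1.
Step 5: Ties in |d|, so use the tie-corrected normal approximation.
        E[W] = n(n+1)/4 = 6*7/4 = 10.5.
        Tie groups: |d|=2 (t=2), |d|=5 (t=2); sum(t^3 - t) = 12.
        Var[W] = n(n+1)(2n+1)/24 - sum(t^3-t)/48 = 546/24 - 12/48 = 22.5.
        z = (W - E[W]) / sqrt(Var[W]) = (1 - 10.5) / 4.7434 = -2.0028.
        Two-sided p = 2*Phi(z) = 0.045201.
Step 6: alpha = 0.1. reject H0.

W+ = 20, W- = 1, W = min = 1, p = 0.045201, reject H0.


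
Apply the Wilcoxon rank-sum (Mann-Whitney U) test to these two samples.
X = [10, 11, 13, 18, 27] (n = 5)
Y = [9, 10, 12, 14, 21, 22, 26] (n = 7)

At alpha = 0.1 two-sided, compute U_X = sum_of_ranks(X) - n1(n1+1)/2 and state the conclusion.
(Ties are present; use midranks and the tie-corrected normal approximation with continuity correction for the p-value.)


Step 1: Combine and sort all 12 observations; assign midranks.
sorted (value, group): (9,Y), (10,X), (10,Y), (11,X), (12,Y), (13,X), (14,Y), (18,X), (21,Y), (22,Y), (26,Y), (27,X)
ranks: 9->1, 10->2.5, 10->2.5, 11->4, 12->5, 13->6, 14->7, 18->8, 21->9, 22->10, 26->11, 27->12
Step 2: Rank sum for X: R1 = 2.5 + 4 + 6 + 8 + 12 = 32.5.
Step 3: U_X = R1 - n1(n1+1)/2 = 32.5 - 5*6/2 = 32.5 - 15 = 17.5.
       U_Y = n1*n2 - U_X = 35 - 17.5 = 17.5.
Step 4: Ties are present, so use the tie-corrected normal approximation (with continuity correction) for the p-value.
Step 5: p-value = 1.000000; compare to alpha = 0.1. fail to reject H0.

U_X = 17.5, p = 1.000000, fail to reject H0 at alpha = 0.1.


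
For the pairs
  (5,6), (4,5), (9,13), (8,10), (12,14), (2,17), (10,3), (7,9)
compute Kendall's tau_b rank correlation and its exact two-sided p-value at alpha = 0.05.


Step 1: Enumerate the 28 unordered pairs (i,j) with i<j and classify each by sign(x_j-x_i) * sign(y_j-y_i).
  (1,2):dx=-1,dy=-1->C; (1,3):dx=+4,dy=+7->C; (1,4):dx=+3,dy=+4->C; (1,5):dx=+7,dy=+8->C
  (1,6):dx=-3,dy=+11->D; (1,7):dx=+5,dy=-3->D; (1,8):dx=+2,dy=+3->C; (2,3):dx=+5,dy=+8->C
  (2,4):dx=+4,dy=+5->C; (2,5):dx=+8,dy=+9->C; (2,6):dx=-2,dy=+12->D; (2,7):dx=+6,dy=-2->D
  (2,8):dx=+3,dy=+4->C; (3,4):dx=-1,dy=-3->C; (3,5):dx=+3,dy=+1->C; (3,6):dx=-7,dy=+4->D
  (3,7):dx=+1,dy=-10->D; (3,8):dx=-2,dy=-4->C; (4,5):dx=+4,dy=+4->C; (4,6):dx=-6,dy=+7->D
  (4,7):dx=+2,dy=-7->D; (4,8):dx=-1,dy=-1->C; (5,6):dx=-10,dy=+3->D; (5,7):dx=-2,dy=-11->C
  (5,8):dx=-5,dy=-5->C; (6,7):dx=+8,dy=-14->D; (6,8):dx=+5,dy=-8->D; (7,8):dx=-3,dy=+6->D
Step 2: C = 16, D = 12, total pairs = 28.
Step 3: tau = (C - D)/(n(n-1)/2) = (16 - 12)/28 = 0.142857.
Step 4: Exact two-sided p-value (enumerate n! = 40320 permutations of y under H0): p = 0.719544.
Step 5: alpha = 0.05. fail to reject H0.

tau_b = 0.1429 (C=16, D=12), p = 0.719544, fail to reject H0.


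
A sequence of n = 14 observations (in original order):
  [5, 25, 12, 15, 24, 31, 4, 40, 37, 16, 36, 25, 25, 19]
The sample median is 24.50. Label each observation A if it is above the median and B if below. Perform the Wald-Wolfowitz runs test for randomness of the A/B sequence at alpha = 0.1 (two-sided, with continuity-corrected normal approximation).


Step 1: Compute median = 24.50; label A = above, B = below.
Labels in order: BABBBABAABAAAB  (n_A = 7, n_B = 7)
Step 2: Count runs R = 9.
Step 3: Under H0 (random ordering), E[R] = 2*n_A*n_B/(n_A+n_B) + 1 = 2*7*7/14 + 1 = 8.0000.
        Var[R] = 2*n_A*n_B*(2*n_A*n_B - n_A - n_B) / ((n_A+n_B)^2 * (n_A+n_B-1)) = 8232/2548 = 3.2308.
        SD[R] = 1.7974.
Step 4: Continuity-corrected z = (R - 0.5 - E[R]) / SD[R] = (9 - 0.5 - 8.0000) / 1.7974 = 0.2782.
Step 5: Two-sided p-value via normal approximation = 2*(1 - Phi(|z|)) = 0.780879.
Step 6: alpha = 0.1. fail to reject H0.

R = 9, z = 0.2782, p = 0.780879, fail to reject H0.


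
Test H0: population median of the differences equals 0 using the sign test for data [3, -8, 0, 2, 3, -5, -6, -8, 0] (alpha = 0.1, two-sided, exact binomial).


Step 1: Discard zero differences. Original n = 9; n_eff = number of nonzero differences = 7.
Nonzero differences (with sign): +3, -8, +2, +3, -5, -6, -8
Step 2: Count signs: positive = 3, negative = 4.
Step 3: Under H0: P(positive) = 0.5, so the number of positives S ~ Bin(7, 0.5).
Step 4: Two-sided exact p-value = sum of Bin(7,0.5) probabilities at or below the observed probability = 1.000000.
Step 5: alpha = 0.1. fail to reject H0.

n_eff = 7, pos = 3, neg = 4, p = 1.000000, fail to reject H0.


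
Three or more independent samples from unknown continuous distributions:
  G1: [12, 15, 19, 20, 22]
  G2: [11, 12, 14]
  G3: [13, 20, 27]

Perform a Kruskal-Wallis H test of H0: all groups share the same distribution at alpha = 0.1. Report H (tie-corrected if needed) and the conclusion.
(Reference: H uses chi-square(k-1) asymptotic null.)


Step 1: Combine all N = 11 observations and assign midranks.
sorted (value, group, rank): (11,G2,1), (12,G1,2.5), (12,G2,2.5), (13,G3,4), (14,G2,5), (15,G1,6), (19,G1,7), (20,G1,8.5), (20,G3,8.5), (22,G1,10), (27,G3,11)
Step 2: Sum ranks within each group.
R_1 = 34 (n_1 = 5)
R_2 = 8.5 (n_2 = 3)
R_3 = 23.5 (n_3 = 3)
Step 3: H = 12/(N(N+1)) * sum(R_i^2/n_i) - 3(N+1)
     = 12/(11*12) * (34^2/5 + 8.5^2/3 + 23.5^2/3) - 3*12
     = 0.090909 * 439.367 - 36
     = 3.942424.
Step 4: Ties present; correction factor C = 1 - 12/(11^3 - 11) = 0.990909. Corrected H = 3.942424 / 0.990909 = 3.978593.
Step 5: Under H0, H ~ chi^2(2); p-value = 0.136792.
Step 6: alpha = 0.1. fail to reject H0.

H = 3.9786, df = 2, p = 0.136792, fail to reject H0.


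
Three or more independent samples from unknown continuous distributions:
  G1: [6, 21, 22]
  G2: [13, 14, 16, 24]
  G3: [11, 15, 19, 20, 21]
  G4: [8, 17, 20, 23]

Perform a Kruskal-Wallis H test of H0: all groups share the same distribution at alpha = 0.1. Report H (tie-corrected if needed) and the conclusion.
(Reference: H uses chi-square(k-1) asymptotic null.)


Step 1: Combine all N = 16 observations and assign midranks.
sorted (value, group, rank): (6,G1,1), (8,G4,2), (11,G3,3), (13,G2,4), (14,G2,5), (15,G3,6), (16,G2,7), (17,G4,8), (19,G3,9), (20,G3,10.5), (20,G4,10.5), (21,G1,12.5), (21,G3,12.5), (22,G1,14), (23,G4,15), (24,G2,16)
Step 2: Sum ranks within each group.
R_1 = 27.5 (n_1 = 3)
R_2 = 32 (n_2 = 4)
R_3 = 41 (n_3 = 5)
R_4 = 35.5 (n_4 = 4)
Step 3: H = 12/(N(N+1)) * sum(R_i^2/n_i) - 3(N+1)
     = 12/(16*17) * (27.5^2/3 + 32^2/4 + 41^2/5 + 35.5^2/4) - 3*17
     = 0.044118 * 1159.35 - 51
     = 0.147610.
Step 4: Ties present; correction factor C = 1 - 12/(16^3 - 16) = 0.997059. Corrected H = 0.147610 / 0.997059 = 0.148046.
Step 5: Under H0, H ~ chi^2(3); p-value = 0.985505.
Step 6: alpha = 0.1. fail to reject H0.

H = 0.1480, df = 3, p = 0.985505, fail to reject H0.


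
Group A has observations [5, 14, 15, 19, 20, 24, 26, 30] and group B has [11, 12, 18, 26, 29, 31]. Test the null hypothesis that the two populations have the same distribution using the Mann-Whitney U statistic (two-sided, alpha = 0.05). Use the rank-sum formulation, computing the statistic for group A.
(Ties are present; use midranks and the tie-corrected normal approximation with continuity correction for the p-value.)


Step 1: Combine and sort all 14 observations; assign midranks.
sorted (value, group): (5,X), (11,Y), (12,Y), (14,X), (15,X), (18,Y), (19,X), (20,X), (24,X), (26,X), (26,Y), (29,Y), (30,X), (31,Y)
ranks: 5->1, 11->2, 12->3, 14->4, 15->5, 18->6, 19->7, 20->8, 24->9, 26->10.5, 26->10.5, 29->12, 30->13, 31->14
Step 2: Rank sum for X: R1 = 1 + 4 + 5 + 7 + 8 + 9 + 10.5 + 13 = 57.5.
Step 3: U_X = R1 - n1(n1+1)/2 = 57.5 - 8*9/2 = 57.5 - 36 = 21.5.
       U_Y = n1*n2 - U_X = 48 - 21.5 = 26.5.
Step 4: Ties are present, so use the tie-corrected normal approximation (with continuity correction) for the p-value.
Step 5: p-value = 0.796034; compare to alpha = 0.05. fail to reject H0.

U_X = 21.5, p = 0.796034, fail to reject H0 at alpha = 0.05.


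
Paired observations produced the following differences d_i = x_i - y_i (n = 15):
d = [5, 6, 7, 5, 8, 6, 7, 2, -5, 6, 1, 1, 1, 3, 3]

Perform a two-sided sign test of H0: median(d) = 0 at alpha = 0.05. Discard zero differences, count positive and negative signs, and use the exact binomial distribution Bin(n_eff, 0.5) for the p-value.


Step 1: Discard zero differences. Original n = 15; n_eff = number of nonzero differences = 15.
Nonzero differences (with sign): +5, +6, +7, +5, +8, +6, +7, +2, -5, +6, +1, +1, +1, +3, +3
Step 2: Count signs: positive = 14, negative = 1.
Step 3: Under H0: P(positive) = 0.5, so the number of positives S ~ Bin(15, 0.5).
Step 4: Two-sided exact p-value = sum of Bin(15,0.5) probabilities at or below the observed probability = 0.000977.
Step 5: alpha = 0.05. reject H0.

n_eff = 15, pos = 14, neg = 1, p = 0.000977, reject H0.


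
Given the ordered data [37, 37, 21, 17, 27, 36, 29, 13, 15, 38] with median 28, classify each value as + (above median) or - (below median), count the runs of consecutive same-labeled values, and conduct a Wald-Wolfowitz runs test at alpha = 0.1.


Step 1: Compute median = 28; label A = above, B = below.
Labels in order: AABBBAABBA  (n_A = 5, n_B = 5)
Step 2: Count runs R = 5.
Step 3: Under H0 (random ordering), E[R] = 2*n_A*n_B/(n_A+n_B) + 1 = 2*5*5/10 + 1 = 6.0000.
        Var[R] = 2*n_A*n_B*(2*n_A*n_B - n_A - n_B) / ((n_A+n_B)^2 * (n_A+n_B-1)) = 2000/900 = 2.2222.
        SD[R] = 1.4907.
Step 4: Continuity-corrected z = (R + 0.5 - E[R]) / SD[R] = (5 + 0.5 - 6.0000) / 1.4907 = -0.3354.
Step 5: Two-sided p-value via normal approximation = 2*(1 - Phi(|z|)) = 0.737316.
Step 6: alpha = 0.1. fail to reject H0.

R = 5, z = -0.3354, p = 0.737316, fail to reject H0.


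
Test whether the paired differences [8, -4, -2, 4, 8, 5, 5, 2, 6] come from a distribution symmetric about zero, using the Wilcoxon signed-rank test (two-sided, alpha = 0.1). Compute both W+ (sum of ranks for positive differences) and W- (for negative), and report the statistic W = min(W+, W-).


Step 1: Drop any zero differences (none here) and take |d_i|.
|d| = [8, 4, 2, 4, 8, 5, 5, 2, 6]
Step 2: Midrank |d_i| (ties get averaged ranks).
ranks: |8|->8.5, |4|->3.5, |2|->1.5, |4|->3.5, |8|->8.5, |5|->5.5, |5|->5.5, |2|->1.5, |6|->7
Step 3: Attach original signs; sum ranks with positive sign and with negative sign.
W+ = 8.5 + 3.5 + 8.5 + 5.5 + 5.5 + 1.5 + 7 = 40
W- = 3.5 + 1.5 = 5
(Check: W+ + W- = 45 should equal n(n+1)/2 = 45.)
Step 4: Test statistic W = min(W+, W-) = 5.
Step 5: Ties in |d|, so use the tie-corrected normal approximation.
        E[W] = n(n+1)/4 = 9*10/4 = 22.5.
        Tie groups: |d|=2 (t=2), |d|=4 (t=2), |d|=5 (t=2), |d|=8 (t=2); sum(t^3 - t) = 24.
        Var[W] = n(n+1)(2n+1)/24 - sum(t^3-t)/48 = 1710/24 - 24/48 = 70.75.
        z = (W - E[W]) / sqrt(Var[W]) = (5 - 22.5) / 8.4113 = -2.0805.
        Two-sided p = 2*Phi(z) = 0.037477.
Step 6: alpha = 0.1. reject H0.

W+ = 40, W- = 5, W = min = 5, p = 0.037477, reject H0.


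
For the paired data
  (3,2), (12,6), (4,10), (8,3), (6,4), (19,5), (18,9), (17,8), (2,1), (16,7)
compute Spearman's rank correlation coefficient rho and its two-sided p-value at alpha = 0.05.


Step 1: Rank x and y separately (midranks; no ties here).
rank(x): 3->2, 12->6, 4->3, 8->5, 6->4, 19->10, 18->9, 17->8, 2->1, 16->7
rank(y): 2->2, 6->6, 10->10, 3->3, 4->4, 5->5, 9->9, 8->8, 1->1, 7->7
Step 2: d_i = R_x(i) - R_y(i); compute d_i^2.
  (2-2)^2=0, (6-6)^2=0, (3-10)^2=49, (5-3)^2=4, (4-4)^2=0, (10-5)^2=25, (9-9)^2=0, (8-8)^2=0, (1-1)^2=0, (7-7)^2=0
sum(d^2) = 78.
Step 3: rho = 1 - 6*78 / (10*(10^2 - 1)) = 1 - 468/990 = 0.527273.
Step 4: Under H0, t = rho * sqrt((n-2)/(1-rho^2)) = 1.7552 ~ t(8).
Step 5: Two-sided p-value from the t-distribution with 8 df = 0.117308.
Step 6: alpha = 0.05. fail to reject H0.

rho = 0.5273, p = 0.117308, fail to reject H0 at alpha = 0.05.


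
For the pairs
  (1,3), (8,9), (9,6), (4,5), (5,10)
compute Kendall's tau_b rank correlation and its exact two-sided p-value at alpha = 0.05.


Step 1: Enumerate the 10 unordered pairs (i,j) with i<j and classify each by sign(x_j-x_i) * sign(y_j-y_i).
  (1,2):dx=+7,dy=+6->C; (1,3):dx=+8,dy=+3->C; (1,4):dx=+3,dy=+2->C; (1,5):dx=+4,dy=+7->C
  (2,3):dx=+1,dy=-3->D; (2,4):dx=-4,dy=-4->C; (2,5):dx=-3,dy=+1->D; (3,4):dx=-5,dy=-1->C
  (3,5):dx=-4,dy=+4->D; (4,5):dx=+1,dy=+5->C
Step 2: C = 7, D = 3, total pairs = 10.
Step 3: tau = (C - D)/(n(n-1)/2) = (7 - 3)/10 = 0.400000.
Step 4: Exact two-sided p-value (enumerate n! = 120 permutations of y under H0): p = 0.483333.
Step 5: alpha = 0.05. fail to reject H0.

tau_b = 0.4000 (C=7, D=3), p = 0.483333, fail to reject H0.


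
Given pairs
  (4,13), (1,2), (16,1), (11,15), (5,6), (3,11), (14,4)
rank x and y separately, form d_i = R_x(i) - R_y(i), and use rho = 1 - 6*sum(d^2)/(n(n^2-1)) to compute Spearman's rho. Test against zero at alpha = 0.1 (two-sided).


Step 1: Rank x and y separately (midranks; no ties here).
rank(x): 4->3, 1->1, 16->7, 11->5, 5->4, 3->2, 14->6
rank(y): 13->6, 2->2, 1->1, 15->7, 6->4, 11->5, 4->3
Step 2: d_i = R_x(i) - R_y(i); compute d_i^2.
  (3-6)^2=9, (1-2)^2=1, (7-1)^2=36, (5-7)^2=4, (4-4)^2=0, (2-5)^2=9, (6-3)^2=9
sum(d^2) = 68.
Step 3: rho = 1 - 6*68 / (7*(7^2 - 1)) = 1 - 408/336 = -0.214286.
Step 4: Under H0, t = rho * sqrt((n-2)/(1-rho^2)) = -0.4906 ~ t(5).
Step 5: Two-sided p-value from the t-distribution with 5 df = 0.644512.
Step 6: alpha = 0.1. fail to reject H0.

rho = -0.2143, p = 0.644512, fail to reject H0 at alpha = 0.1.


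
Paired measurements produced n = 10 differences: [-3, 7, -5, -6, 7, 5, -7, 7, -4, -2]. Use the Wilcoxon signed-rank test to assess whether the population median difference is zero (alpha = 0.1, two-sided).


Step 1: Drop any zero differences (none here) and take |d_i|.
|d| = [3, 7, 5, 6, 7, 5, 7, 7, 4, 2]
Step 2: Midrank |d_i| (ties get averaged ranks).
ranks: |3|->2, |7|->8.5, |5|->4.5, |6|->6, |7|->8.5, |5|->4.5, |7|->8.5, |7|->8.5, |4|->3, |2|->1
Step 3: Attach original signs; sum ranks with positive sign and with negative sign.
W+ = 8.5 + 8.5 + 4.5 + 8.5 = 30
W- = 2 + 4.5 + 6 + 8.5 + 3 + 1 = 25
(Check: W+ + W- = 55 should equal n(n+1)/2 = 55.)
Step 4: Test statistic W = min(W+, W-) = 25.
Step 5: Ties in |d|, so use the tie-corrected normal approximation.
        E[W] = n(n+1)/4 = 10*11/4 = 27.5.
        Tie groups: |d|=5 (t=2), |d|=7 (t=4); sum(t^3 - t) = 66.
        Var[W] = n(n+1)(2n+1)/24 - sum(t^3-t)/48 = 2310/24 - 66/48 = 94.875.
        z = (W - E[W]) / sqrt(Var[W]) = (25 - 27.5) / 9.7404 = -0.2567.
        Two-sided p = 2*Phi(z) = 0.797439.
Step 6: alpha = 0.1. fail to reject H0.

W+ = 30, W- = 25, W = min = 25, p = 0.797439, fail to reject H0.


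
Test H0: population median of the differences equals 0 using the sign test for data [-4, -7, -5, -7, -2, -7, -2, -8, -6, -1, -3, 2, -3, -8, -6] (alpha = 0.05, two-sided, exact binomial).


Step 1: Discard zero differences. Original n = 15; n_eff = number of nonzero differences = 15.
Nonzero differences (with sign): -4, -7, -5, -7, -2, -7, -2, -8, -6, -1, -3, +2, -3, -8, -6
Step 2: Count signs: positive = 1, negative = 14.
Step 3: Under H0: P(positive) = 0.5, so the number of positives S ~ Bin(15, 0.5).
Step 4: Two-sided exact p-value = sum of Bin(15,0.5) probabilities at or below the observed probability = 0.000977.
Step 5: alpha = 0.05. reject H0.

n_eff = 15, pos = 1, neg = 14, p = 0.000977, reject H0.


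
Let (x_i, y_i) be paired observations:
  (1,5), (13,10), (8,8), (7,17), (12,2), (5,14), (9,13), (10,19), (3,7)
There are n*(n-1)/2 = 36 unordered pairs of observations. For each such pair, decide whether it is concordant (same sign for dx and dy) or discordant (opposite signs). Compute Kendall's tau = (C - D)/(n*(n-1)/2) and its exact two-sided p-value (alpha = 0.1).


Step 1: Enumerate the 36 unordered pairs (i,j) with i<j and classify each by sign(x_j-x_i) * sign(y_j-y_i).
  (1,2):dx=+12,dy=+5->C; (1,3):dx=+7,dy=+3->C; (1,4):dx=+6,dy=+12->C; (1,5):dx=+11,dy=-3->D
  (1,6):dx=+4,dy=+9->C; (1,7):dx=+8,dy=+8->C; (1,8):dx=+9,dy=+14->C; (1,9):dx=+2,dy=+2->C
  (2,3):dx=-5,dy=-2->C; (2,4):dx=-6,dy=+7->D; (2,5):dx=-1,dy=-8->C; (2,6):dx=-8,dy=+4->D
  (2,7):dx=-4,dy=+3->D; (2,8):dx=-3,dy=+9->D; (2,9):dx=-10,dy=-3->C; (3,4):dx=-1,dy=+9->D
  (3,5):dx=+4,dy=-6->D; (3,6):dx=-3,dy=+6->D; (3,7):dx=+1,dy=+5->C; (3,8):dx=+2,dy=+11->C
  (3,9):dx=-5,dy=-1->C; (4,5):dx=+5,dy=-15->D; (4,6):dx=-2,dy=-3->C; (4,7):dx=+2,dy=-4->D
  (4,8):dx=+3,dy=+2->C; (4,9):dx=-4,dy=-10->C; (5,6):dx=-7,dy=+12->D; (5,7):dx=-3,dy=+11->D
  (5,8):dx=-2,dy=+17->D; (5,9):dx=-9,dy=+5->D; (6,7):dx=+4,dy=-1->D; (6,8):dx=+5,dy=+5->C
  (6,9):dx=-2,dy=-7->C; (7,8):dx=+1,dy=+6->C; (7,9):dx=-6,dy=-6->C; (8,9):dx=-7,dy=-12->C
Step 2: C = 21, D = 15, total pairs = 36.
Step 3: tau = (C - D)/(n(n-1)/2) = (21 - 15)/36 = 0.166667.
Step 4: Exact two-sided p-value (enumerate n! = 362880 permutations of y under H0): p = 0.612202.
Step 5: alpha = 0.1. fail to reject H0.

tau_b = 0.1667 (C=21, D=15), p = 0.612202, fail to reject H0.


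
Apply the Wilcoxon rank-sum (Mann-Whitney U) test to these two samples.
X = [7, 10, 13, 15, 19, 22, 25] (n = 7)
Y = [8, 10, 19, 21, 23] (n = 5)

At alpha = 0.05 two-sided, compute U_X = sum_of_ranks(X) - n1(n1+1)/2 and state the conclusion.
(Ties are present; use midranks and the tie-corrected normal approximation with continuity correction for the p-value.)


Step 1: Combine and sort all 12 observations; assign midranks.
sorted (value, group): (7,X), (8,Y), (10,X), (10,Y), (13,X), (15,X), (19,X), (19,Y), (21,Y), (22,X), (23,Y), (25,X)
ranks: 7->1, 8->2, 10->3.5, 10->3.5, 13->5, 15->6, 19->7.5, 19->7.5, 21->9, 22->10, 23->11, 25->12
Step 2: Rank sum for X: R1 = 1 + 3.5 + 5 + 6 + 7.5 + 10 + 12 = 45.
Step 3: U_X = R1 - n1(n1+1)/2 = 45 - 7*8/2 = 45 - 28 = 17.
       U_Y = n1*n2 - U_X = 35 - 17 = 18.
Step 4: Ties are present, so use the tie-corrected normal approximation (with continuity correction) for the p-value.
Step 5: p-value = 1.000000; compare to alpha = 0.05. fail to reject H0.

U_X = 17, p = 1.000000, fail to reject H0 at alpha = 0.05.


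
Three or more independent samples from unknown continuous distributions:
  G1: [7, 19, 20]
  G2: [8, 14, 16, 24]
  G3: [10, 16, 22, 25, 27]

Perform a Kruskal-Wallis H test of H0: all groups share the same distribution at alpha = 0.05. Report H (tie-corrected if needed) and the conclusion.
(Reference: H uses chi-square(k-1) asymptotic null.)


Step 1: Combine all N = 12 observations and assign midranks.
sorted (value, group, rank): (7,G1,1), (8,G2,2), (10,G3,3), (14,G2,4), (16,G2,5.5), (16,G3,5.5), (19,G1,7), (20,G1,8), (22,G3,9), (24,G2,10), (25,G3,11), (27,G3,12)
Step 2: Sum ranks within each group.
R_1 = 16 (n_1 = 3)
R_2 = 21.5 (n_2 = 4)
R_3 = 40.5 (n_3 = 5)
Step 3: H = 12/(N(N+1)) * sum(R_i^2/n_i) - 3(N+1)
     = 12/(12*13) * (16^2/3 + 21.5^2/4 + 40.5^2/5) - 3*13
     = 0.076923 * 528.946 - 39
     = 1.688141.
Step 4: Ties present; correction factor C = 1 - 6/(12^3 - 12) = 0.996503. Corrected H = 1.688141 / 0.996503 = 1.694064.
Step 5: Under H0, H ~ chi^2(2); p-value = 0.428685.
Step 6: alpha = 0.05. fail to reject H0.

H = 1.6941, df = 2, p = 0.428685, fail to reject H0.


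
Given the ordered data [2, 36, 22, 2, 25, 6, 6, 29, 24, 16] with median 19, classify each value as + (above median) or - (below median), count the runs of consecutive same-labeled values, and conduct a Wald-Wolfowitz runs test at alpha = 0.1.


Step 1: Compute median = 19; label A = above, B = below.
Labels in order: BAABABBAAB  (n_A = 5, n_B = 5)
Step 2: Count runs R = 7.
Step 3: Under H0 (random ordering), E[R] = 2*n_A*n_B/(n_A+n_B) + 1 = 2*5*5/10 + 1 = 6.0000.
        Var[R] = 2*n_A*n_B*(2*n_A*n_B - n_A - n_B) / ((n_A+n_B)^2 * (n_A+n_B-1)) = 2000/900 = 2.2222.
        SD[R] = 1.4907.
Step 4: Continuity-corrected z = (R - 0.5 - E[R]) / SD[R] = (7 - 0.5 - 6.0000) / 1.4907 = 0.3354.
Step 5: Two-sided p-value via normal approximation = 2*(1 - Phi(|z|)) = 0.737316.
Step 6: alpha = 0.1. fail to reject H0.

R = 7, z = 0.3354, p = 0.737316, fail to reject H0.


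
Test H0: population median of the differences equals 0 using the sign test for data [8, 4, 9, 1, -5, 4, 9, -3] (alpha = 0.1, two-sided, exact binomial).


Step 1: Discard zero differences. Original n = 8; n_eff = number of nonzero differences = 8.
Nonzero differences (with sign): +8, +4, +9, +1, -5, +4, +9, -3
Step 2: Count signs: positive = 6, negative = 2.
Step 3: Under H0: P(positive) = 0.5, so the number of positives S ~ Bin(8, 0.5).
Step 4: Two-sided exact p-value = sum of Bin(8,0.5) probabilities at or below the observed probability = 0.289062.
Step 5: alpha = 0.1. fail to reject H0.

n_eff = 8, pos = 6, neg = 2, p = 0.289062, fail to reject H0.


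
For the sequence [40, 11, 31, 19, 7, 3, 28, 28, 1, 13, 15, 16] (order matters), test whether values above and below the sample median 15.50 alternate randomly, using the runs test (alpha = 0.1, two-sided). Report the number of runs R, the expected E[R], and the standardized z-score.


Step 1: Compute median = 15.50; label A = above, B = below.
Labels in order: ABAABBAABBBA  (n_A = 6, n_B = 6)
Step 2: Count runs R = 7.
Step 3: Under H0 (random ordering), E[R] = 2*n_A*n_B/(n_A+n_B) + 1 = 2*6*6/12 + 1 = 7.0000.
        Var[R] = 2*n_A*n_B*(2*n_A*n_B - n_A - n_B) / ((n_A+n_B)^2 * (n_A+n_B-1)) = 4320/1584 = 2.7273.
        SD[R] = 1.6514.
Step 4: R = E[R], so z = 0 with no continuity correction.
Step 5: Two-sided p-value via normal approximation = 2*(1 - Phi(|z|)) = 1.000000.
Step 6: alpha = 0.1. fail to reject H0.

R = 7, z = 0.0000, p = 1.000000, fail to reject H0.


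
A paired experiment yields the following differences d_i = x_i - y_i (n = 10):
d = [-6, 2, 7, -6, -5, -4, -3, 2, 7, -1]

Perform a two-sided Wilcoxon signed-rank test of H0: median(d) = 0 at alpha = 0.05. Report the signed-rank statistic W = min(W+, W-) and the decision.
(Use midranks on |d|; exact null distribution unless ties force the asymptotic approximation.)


Step 1: Drop any zero differences (none here) and take |d_i|.
|d| = [6, 2, 7, 6, 5, 4, 3, 2, 7, 1]
Step 2: Midrank |d_i| (ties get averaged ranks).
ranks: |6|->7.5, |2|->2.5, |7|->9.5, |6|->7.5, |5|->6, |4|->5, |3|->4, |2|->2.5, |7|->9.5, |1|->1
Step 3: Attach original signs; sum ranks with positive sign and with negative sign.
W+ = 2.5 + 9.5 + 2.5 + 9.5 = 24
W- = 7.5 + 7.5 + 6 + 5 + 4 + 1 = 31
(Check: W+ + W- = 55 should equal n(n+1)/2 = 55.)
Step 4: Test statistic W = min(W+, W-) = 24.
Step 5: Ties in |d|, so use the tie-corrected normal approximation.
        E[W] = n(n+1)/4 = 10*11/4 = 27.5.
        Tie groups: |d|=2 (t=2), |d|=6 (t=2), |d|=7 (t=2); sum(t^3 - t) = 18.
        Var[W] = n(n+1)(2n+1)/24 - sum(t^3-t)/48 = 2310/24 - 18/48 = 95.875.
        z = (W - E[W]) / sqrt(Var[W]) = (24 - 27.5) / 9.7916 = -0.3575.
        Two-sided p = 2*Phi(z) = 0.720755.
Step 6: alpha = 0.05. fail to reject H0.

W+ = 24, W- = 31, W = min = 24, p = 0.720755, fail to reject H0.


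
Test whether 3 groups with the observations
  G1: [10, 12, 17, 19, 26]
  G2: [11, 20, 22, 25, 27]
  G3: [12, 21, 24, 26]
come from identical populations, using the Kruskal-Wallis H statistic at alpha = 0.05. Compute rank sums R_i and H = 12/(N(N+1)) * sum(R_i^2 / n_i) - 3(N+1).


Step 1: Combine all N = 14 observations and assign midranks.
sorted (value, group, rank): (10,G1,1), (11,G2,2), (12,G1,3.5), (12,G3,3.5), (17,G1,5), (19,G1,6), (20,G2,7), (21,G3,8), (22,G2,9), (24,G3,10), (25,G2,11), (26,G1,12.5), (26,G3,12.5), (27,G2,14)
Step 2: Sum ranks within each group.
R_1 = 28 (n_1 = 5)
R_2 = 43 (n_2 = 5)
R_3 = 34 (n_3 = 4)
Step 3: H = 12/(N(N+1)) * sum(R_i^2/n_i) - 3(N+1)
     = 12/(14*15) * (28^2/5 + 43^2/5 + 34^2/4) - 3*15
     = 0.057143 * 815.6 - 45
     = 1.605714.
Step 4: Ties present; correction factor C = 1 - 12/(14^3 - 14) = 0.995604. Corrected H = 1.605714 / 0.995604 = 1.612804.
Step 5: Under H0, H ~ chi^2(2); p-value = 0.446462.
Step 6: alpha = 0.05. fail to reject H0.

H = 1.6128, df = 2, p = 0.446462, fail to reject H0.
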